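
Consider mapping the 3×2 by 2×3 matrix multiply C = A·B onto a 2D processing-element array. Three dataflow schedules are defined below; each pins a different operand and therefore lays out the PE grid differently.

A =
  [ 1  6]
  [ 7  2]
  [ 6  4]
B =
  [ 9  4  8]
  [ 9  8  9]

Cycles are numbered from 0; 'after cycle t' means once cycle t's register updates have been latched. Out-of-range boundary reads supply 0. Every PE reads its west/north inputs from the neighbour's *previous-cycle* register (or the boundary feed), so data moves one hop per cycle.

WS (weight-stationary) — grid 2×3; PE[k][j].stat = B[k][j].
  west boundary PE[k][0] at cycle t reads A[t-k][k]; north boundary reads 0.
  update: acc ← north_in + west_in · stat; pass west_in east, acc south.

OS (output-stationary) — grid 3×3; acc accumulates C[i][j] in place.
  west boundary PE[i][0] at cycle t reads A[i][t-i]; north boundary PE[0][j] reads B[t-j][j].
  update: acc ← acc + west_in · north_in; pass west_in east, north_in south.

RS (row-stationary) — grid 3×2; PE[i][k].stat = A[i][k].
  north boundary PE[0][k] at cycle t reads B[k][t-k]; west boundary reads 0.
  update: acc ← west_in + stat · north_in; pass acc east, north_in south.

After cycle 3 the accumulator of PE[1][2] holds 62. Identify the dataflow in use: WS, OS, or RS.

WS [2×3] PE[1][2] across cycles:
  [0] (1,2) acc=0 (h:0 v:0)
  [1] (1,2) acc=0 (h:0 v:0)
  [2] (1,2) acc=0 (h:0 v:0)
  [3] (1,2) acc=62 (h:6 v:62)
OS [3×3] PE[1][2] across cycles:
  [0] (1,2) acc=0 (h:0 v:0)
  [1] (1,2) acc=0 (h:0 v:0)
  [2] (1,2) acc=0 (h:0 v:0)
  [3] (1,2) acc=56 (h:7 v:8)
RS (3×2): PE[1][2] does not exist.

dataflow = WS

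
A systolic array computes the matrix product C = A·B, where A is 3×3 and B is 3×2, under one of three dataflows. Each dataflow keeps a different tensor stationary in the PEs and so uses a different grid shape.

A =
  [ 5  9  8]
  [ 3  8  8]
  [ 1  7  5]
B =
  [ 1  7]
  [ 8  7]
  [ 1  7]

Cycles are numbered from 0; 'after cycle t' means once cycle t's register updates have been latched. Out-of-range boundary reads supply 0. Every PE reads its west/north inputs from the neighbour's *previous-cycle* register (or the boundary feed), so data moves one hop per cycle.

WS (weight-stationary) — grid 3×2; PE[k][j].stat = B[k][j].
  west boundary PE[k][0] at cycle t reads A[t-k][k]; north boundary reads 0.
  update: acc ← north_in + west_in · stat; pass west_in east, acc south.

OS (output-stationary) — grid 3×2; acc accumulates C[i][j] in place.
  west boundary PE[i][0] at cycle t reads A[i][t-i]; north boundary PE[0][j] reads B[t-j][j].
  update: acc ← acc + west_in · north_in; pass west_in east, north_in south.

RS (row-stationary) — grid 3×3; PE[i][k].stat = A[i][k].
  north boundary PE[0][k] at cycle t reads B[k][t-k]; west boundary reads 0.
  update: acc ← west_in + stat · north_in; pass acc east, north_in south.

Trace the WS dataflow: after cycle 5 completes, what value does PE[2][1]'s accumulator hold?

Tracing WS — 3×2 array, target PE[2][1]:
  [0] (1,1) acc=0 (h:0 v:0)
  [0] (2,0) acc=0 (h:0 v:0)
  [0] (2,1) acc=0 (h:0 v:0)
  [1] (1,1) acc=0 (h:0 v:0)
  [1] (2,0) acc=0 (h:0 v:0)
  [1] (2,1) acc=0 (h:0 v:0)
  [2] (1,1) acc=98 (h:9 v:98)
  [2] (2,0) acc=85 (h:8 v:85)
  [2] (2,1) acc=0 (h:0 v:0)
  [3] (1,1) acc=77 (h:8 v:77)
  [3] (2,0) acc=75 (h:8 v:75)
  [3] (2,1) acc=154 (h:8 v:154)
  [4] (1,1) acc=56 (h:7 v:56)
  [4] (2,0) acc=62 (h:5 v:62)
  [4] (2,1) acc=133 (h:8 v:133)
  [5] (1,1) acc=0 (h:0 v:0)
  [5] (2,0) acc=0 (h:0 v:0)
  [5] (2,1) acc=91 (h:5 v:91)

PE[2][1].acc = 91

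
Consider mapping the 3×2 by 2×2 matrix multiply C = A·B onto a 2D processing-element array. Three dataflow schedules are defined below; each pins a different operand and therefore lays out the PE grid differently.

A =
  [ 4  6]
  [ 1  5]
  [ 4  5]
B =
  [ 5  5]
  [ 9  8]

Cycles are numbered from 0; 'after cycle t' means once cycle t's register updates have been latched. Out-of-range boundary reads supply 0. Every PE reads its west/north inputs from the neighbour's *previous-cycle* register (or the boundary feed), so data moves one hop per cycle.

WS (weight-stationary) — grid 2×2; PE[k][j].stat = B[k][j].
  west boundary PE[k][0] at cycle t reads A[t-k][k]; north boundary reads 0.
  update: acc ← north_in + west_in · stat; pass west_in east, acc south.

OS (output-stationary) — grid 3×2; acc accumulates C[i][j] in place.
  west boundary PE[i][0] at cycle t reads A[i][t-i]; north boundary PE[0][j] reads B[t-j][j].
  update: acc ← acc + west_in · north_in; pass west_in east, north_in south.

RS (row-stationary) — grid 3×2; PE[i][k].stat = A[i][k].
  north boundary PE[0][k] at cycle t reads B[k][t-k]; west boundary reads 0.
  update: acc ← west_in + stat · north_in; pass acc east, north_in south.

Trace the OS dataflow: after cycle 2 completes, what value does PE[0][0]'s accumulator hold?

PE[0][0].acc = 74

Tracing OS — 3×2 array, target PE[0][0]:
  0: (0,0).acc=20  regs=<4,5>
  1: (0,0).acc=74  regs=<6,9>
  2: (0,0).acc=74  regs=<0,0>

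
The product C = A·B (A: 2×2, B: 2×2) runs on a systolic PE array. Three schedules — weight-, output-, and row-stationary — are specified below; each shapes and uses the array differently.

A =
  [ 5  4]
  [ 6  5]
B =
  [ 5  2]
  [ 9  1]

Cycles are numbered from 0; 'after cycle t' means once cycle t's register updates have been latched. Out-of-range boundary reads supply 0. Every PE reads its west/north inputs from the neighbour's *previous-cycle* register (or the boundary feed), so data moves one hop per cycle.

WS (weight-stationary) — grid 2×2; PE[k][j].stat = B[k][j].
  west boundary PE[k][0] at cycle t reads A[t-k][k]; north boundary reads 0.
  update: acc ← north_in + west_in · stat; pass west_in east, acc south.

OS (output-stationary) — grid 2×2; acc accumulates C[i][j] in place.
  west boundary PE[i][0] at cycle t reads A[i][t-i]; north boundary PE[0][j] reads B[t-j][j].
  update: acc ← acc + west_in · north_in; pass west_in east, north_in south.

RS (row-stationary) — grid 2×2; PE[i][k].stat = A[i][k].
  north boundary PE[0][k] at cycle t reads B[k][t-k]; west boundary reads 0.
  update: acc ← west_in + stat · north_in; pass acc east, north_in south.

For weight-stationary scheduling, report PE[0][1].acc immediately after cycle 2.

WS 2×2: PE[0][1] cycle-by-cycle (with neighbour feeds):
  0: (0,0).acc=25  regs=<5,25>
  0: (0,1).acc=0  regs=<0,0>
  1: (0,0).acc=30  regs=<6,30>
  1: (0,1).acc=10  regs=<5,10>
  2: (0,0).acc=0  regs=<0,0>
  2: (0,1).acc=12  regs=<6,12>

PE[0][1].acc = 12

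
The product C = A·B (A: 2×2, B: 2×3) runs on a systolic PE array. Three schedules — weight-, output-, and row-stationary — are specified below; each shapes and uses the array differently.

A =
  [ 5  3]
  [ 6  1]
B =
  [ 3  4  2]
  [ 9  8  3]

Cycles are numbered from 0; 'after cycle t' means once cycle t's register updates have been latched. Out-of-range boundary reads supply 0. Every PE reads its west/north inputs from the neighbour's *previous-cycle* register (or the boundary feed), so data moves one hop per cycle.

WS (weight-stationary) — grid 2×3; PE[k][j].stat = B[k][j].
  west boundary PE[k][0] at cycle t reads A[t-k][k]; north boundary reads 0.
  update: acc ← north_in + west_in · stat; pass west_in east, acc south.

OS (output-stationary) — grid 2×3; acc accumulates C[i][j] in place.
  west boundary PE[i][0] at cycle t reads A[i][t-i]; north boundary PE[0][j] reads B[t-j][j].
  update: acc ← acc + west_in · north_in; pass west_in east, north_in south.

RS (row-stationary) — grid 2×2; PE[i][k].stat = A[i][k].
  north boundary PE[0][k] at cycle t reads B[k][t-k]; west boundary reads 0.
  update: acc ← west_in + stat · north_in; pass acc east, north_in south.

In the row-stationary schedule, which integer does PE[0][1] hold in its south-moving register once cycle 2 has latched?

RS on a 2×2 grid — tracing PE[0][1] and its feeders:
  cycle 0: PE[0][0] → acc 15, east 15, south 3
  cycle 0: PE[0][1] → acc 0, east 0, south 0
  cycle 1: PE[0][0] → acc 20, east 20, south 4
  cycle 1: PE[0][1] → acc 42, east 42, south 9
  cycle 2: PE[0][0] → acc 10, east 10, south 2
  cycle 2: PE[0][1] → acc 44, east 44, south 8

register = 8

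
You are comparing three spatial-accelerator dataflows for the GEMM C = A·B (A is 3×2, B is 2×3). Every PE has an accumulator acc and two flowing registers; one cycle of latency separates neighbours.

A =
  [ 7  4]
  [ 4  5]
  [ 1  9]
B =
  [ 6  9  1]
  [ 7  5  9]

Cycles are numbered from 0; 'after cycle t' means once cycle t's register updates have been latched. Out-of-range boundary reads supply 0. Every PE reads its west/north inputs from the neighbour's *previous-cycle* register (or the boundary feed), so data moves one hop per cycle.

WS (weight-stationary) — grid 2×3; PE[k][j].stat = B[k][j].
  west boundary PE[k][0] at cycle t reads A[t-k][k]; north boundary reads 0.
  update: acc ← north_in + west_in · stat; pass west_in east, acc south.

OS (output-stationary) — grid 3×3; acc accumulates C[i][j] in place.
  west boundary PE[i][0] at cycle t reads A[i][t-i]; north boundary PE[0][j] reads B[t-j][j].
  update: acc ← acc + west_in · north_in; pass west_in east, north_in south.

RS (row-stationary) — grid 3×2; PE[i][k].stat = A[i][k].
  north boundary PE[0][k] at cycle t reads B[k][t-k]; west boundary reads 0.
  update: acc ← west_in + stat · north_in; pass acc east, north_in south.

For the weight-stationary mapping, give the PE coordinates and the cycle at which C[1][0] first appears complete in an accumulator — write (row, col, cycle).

WS: C[1][0] accumulates in PE[1][0]:
  [0] (1,0) acc=0 (h:0 v:0)
  [1] (1,0) acc=70 (h:4 v:70)
  [2] (1,0) acc=59 (h:5 v:59)

(row, col, cycle) = (1, 0, 2)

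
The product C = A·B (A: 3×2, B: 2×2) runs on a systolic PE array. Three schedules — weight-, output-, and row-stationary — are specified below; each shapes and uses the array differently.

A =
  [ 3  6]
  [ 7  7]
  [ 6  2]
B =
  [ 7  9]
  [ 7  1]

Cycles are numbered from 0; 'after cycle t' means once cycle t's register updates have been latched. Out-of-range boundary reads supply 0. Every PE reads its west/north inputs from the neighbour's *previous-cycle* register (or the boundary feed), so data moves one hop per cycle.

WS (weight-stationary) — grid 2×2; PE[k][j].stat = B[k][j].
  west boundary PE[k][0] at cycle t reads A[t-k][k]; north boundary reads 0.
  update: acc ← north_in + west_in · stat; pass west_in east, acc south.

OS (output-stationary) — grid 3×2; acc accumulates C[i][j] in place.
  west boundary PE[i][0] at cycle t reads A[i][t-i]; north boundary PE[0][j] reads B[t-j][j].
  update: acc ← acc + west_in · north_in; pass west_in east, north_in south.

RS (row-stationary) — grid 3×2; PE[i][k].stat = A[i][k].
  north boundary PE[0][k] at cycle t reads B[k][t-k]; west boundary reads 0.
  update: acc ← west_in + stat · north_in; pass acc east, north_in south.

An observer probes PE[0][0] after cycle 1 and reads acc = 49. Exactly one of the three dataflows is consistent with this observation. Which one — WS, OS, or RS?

WS (2×2 grid), PE[0][0]:
  cycle 0: PE[0][0] → acc 21, east 3, south 21
  cycle 1: PE[0][0] → acc 49, east 7, south 49
OS (3×2 grid), PE[0][0]:
  cycle 0: PE[0][0] → acc 21, east 3, south 7
  cycle 1: PE[0][0] → acc 63, east 6, south 7
RS (3×2 grid), PE[0][0]:
  cycle 0: PE[0][0] → acc 21, east 21, south 7
  cycle 1: PE[0][0] → acc 27, east 27, south 9

dataflow = WS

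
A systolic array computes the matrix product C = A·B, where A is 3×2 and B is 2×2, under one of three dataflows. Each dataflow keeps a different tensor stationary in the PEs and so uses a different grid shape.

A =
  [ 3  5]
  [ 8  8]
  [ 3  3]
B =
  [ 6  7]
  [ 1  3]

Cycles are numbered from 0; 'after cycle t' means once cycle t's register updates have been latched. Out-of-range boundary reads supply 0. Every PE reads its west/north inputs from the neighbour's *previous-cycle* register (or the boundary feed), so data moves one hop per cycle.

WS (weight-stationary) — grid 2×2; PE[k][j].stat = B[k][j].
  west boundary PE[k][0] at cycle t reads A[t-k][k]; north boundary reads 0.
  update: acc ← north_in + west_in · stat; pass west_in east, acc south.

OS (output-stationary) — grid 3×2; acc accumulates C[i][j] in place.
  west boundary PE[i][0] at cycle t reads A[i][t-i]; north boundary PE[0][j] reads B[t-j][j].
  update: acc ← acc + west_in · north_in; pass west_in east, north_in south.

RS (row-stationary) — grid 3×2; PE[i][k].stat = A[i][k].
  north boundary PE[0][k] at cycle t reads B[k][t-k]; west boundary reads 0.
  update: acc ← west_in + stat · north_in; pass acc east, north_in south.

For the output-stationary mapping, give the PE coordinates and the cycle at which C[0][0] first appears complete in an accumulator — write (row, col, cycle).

OS — PE[0][0] is where C[0][0] collects:
  0: (0,0).acc=18  regs=<3,6>
  1: (0,0).acc=23  regs=<5,1>

(row, col, cycle) = (0, 0, 1)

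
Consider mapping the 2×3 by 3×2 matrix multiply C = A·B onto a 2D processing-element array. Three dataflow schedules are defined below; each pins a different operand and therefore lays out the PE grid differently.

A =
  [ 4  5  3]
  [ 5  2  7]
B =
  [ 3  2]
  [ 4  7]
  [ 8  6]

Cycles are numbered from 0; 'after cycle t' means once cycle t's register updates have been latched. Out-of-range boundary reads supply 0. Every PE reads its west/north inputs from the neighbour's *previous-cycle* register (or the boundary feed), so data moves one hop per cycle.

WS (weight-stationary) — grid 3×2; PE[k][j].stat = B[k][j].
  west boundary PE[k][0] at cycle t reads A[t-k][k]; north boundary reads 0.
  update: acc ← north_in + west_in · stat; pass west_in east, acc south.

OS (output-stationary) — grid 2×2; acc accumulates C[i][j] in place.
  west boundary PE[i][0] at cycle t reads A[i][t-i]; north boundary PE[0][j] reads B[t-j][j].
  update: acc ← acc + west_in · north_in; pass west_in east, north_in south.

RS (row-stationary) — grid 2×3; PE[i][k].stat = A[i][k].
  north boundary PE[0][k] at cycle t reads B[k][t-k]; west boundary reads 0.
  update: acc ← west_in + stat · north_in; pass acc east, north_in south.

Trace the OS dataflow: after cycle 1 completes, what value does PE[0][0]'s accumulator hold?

PE[0][0].acc = 32

Tracing OS — 2×2 array, target PE[0][0]:
  [0] (0,0) acc=12 (h:4 v:3)
  [1] (0,0) acc=32 (h:5 v:4)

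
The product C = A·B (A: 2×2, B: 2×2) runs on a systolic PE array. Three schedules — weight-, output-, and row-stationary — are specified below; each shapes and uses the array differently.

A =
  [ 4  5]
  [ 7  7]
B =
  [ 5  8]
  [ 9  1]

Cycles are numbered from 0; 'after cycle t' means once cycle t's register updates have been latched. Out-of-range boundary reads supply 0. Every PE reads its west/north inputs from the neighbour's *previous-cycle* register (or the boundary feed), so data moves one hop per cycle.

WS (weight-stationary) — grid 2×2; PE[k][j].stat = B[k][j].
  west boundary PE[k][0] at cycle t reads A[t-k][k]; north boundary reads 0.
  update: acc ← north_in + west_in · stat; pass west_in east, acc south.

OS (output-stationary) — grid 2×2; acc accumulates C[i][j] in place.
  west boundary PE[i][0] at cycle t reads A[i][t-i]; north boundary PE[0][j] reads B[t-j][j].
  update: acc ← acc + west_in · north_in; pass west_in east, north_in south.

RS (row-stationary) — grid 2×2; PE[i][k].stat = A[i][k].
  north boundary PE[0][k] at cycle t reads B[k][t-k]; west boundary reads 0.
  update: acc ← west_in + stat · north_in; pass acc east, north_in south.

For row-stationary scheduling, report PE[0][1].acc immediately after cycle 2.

PE[0][1].acc = 37

RS on a 2×2 grid — tracing PE[0][1] and its feeders:
  step 0 · PE0,0: acc=20; fwd→20 fwd↓5
  step 0 · PE0,1: acc=0; fwd→0 fwd↓0
  step 1 · PE0,0: acc=32; fwd→32 fwd↓8
  step 1 · PE0,1: acc=65; fwd→65 fwd↓9
  step 2 · PE0,0: acc=0; fwd→0 fwd↓0
  step 2 · PE0,1: acc=37; fwd→37 fwd↓1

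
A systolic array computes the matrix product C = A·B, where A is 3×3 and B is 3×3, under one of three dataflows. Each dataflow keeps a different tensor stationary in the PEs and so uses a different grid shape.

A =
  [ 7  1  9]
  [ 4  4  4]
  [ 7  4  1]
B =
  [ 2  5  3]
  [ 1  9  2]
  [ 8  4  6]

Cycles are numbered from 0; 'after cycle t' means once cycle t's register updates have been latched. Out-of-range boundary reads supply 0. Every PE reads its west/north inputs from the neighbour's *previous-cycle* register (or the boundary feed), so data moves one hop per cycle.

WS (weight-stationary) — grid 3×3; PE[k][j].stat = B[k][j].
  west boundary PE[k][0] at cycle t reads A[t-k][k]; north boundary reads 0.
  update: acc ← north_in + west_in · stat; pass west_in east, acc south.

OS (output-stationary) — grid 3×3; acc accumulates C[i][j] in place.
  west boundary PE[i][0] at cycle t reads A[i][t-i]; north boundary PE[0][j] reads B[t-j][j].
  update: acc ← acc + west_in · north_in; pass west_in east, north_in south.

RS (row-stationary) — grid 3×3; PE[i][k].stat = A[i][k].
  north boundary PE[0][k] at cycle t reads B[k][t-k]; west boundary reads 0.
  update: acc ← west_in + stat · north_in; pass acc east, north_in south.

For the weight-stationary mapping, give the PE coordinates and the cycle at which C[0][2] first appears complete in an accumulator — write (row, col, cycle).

Under WS, C[0][2] lands at PE[2][2]:
  step 0 · PE2,2: acc=0; fwd→0 fwd↓0
  step 1 · PE2,2: acc=0; fwd→0 fwd↓0
  step 2 · PE2,2: acc=0; fwd→0 fwd↓0
  step 3 · PE2,2: acc=0; fwd→0 fwd↓0
  step 4 · PE2,2: acc=77; fwd→9 fwd↓77

(row, col, cycle) = (2, 2, 4)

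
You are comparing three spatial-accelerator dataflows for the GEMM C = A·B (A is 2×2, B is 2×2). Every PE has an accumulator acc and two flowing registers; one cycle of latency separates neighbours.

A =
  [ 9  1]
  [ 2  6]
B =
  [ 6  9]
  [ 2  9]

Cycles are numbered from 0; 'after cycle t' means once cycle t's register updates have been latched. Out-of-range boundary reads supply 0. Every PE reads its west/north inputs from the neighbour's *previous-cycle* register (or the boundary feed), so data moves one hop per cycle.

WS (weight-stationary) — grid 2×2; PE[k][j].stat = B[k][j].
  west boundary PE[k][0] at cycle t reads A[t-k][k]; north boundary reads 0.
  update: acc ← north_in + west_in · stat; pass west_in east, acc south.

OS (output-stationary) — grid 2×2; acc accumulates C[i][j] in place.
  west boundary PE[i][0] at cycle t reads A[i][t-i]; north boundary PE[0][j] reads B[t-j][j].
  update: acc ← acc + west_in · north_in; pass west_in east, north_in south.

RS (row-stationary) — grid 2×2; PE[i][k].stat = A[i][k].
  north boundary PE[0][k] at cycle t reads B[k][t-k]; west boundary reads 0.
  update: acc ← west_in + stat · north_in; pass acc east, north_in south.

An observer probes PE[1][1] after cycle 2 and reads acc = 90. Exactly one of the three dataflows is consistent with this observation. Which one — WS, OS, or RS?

— WS: 2×2; PE[1][1] trace:
  0: (1,1).acc=0  regs=<0,0>
  1: (1,1).acc=0  regs=<0,0>
  2: (1,1).acc=90  regs=<1,90>
— OS: 2×2; PE[1][1] trace:
  0: (1,1).acc=0  regs=<0,0>
  1: (1,1).acc=0  regs=<0,0>
  2: (1,1).acc=18  regs=<2,9>
— RS: 2×2; PE[1][1] trace:
  0: (1,1).acc=0  regs=<0,0>
  1: (1,1).acc=0  regs=<0,0>
  2: (1,1).acc=24  regs=<24,2>

dataflow = WS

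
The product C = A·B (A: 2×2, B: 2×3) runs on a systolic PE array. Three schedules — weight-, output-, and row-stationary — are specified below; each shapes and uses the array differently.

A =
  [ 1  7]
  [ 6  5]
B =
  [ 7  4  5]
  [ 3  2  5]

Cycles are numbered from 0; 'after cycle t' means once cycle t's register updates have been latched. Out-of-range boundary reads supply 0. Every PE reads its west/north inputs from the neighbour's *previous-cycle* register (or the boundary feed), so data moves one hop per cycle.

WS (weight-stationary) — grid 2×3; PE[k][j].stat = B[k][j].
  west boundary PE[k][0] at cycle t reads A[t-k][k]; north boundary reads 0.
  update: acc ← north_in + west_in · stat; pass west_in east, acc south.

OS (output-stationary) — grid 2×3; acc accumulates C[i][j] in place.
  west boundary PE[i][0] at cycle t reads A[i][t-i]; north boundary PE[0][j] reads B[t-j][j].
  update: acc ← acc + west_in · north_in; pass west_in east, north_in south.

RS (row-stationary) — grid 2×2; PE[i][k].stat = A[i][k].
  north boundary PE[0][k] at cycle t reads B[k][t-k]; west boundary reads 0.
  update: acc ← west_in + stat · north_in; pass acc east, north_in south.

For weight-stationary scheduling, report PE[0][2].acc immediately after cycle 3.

WS 2×3: PE[0][2] cycle-by-cycle (with neighbour feeds):
  after 0 — PE[0][1] acc=0, pass-E 0, pass-S 0
  after 0 — PE[0][2] acc=0, pass-E 0, pass-S 0
  after 1 — PE[0][1] acc=4, pass-E 1, pass-S 4
  after 1 — PE[0][2] acc=0, pass-E 0, pass-S 0
  after 2 — PE[0][1] acc=24, pass-E 6, pass-S 24
  after 2 — PE[0][2] acc=5, pass-E 1, pass-S 5
  after 3 — PE[0][1] acc=0, pass-E 0, pass-S 0
  after 3 — PE[0][2] acc=30, pass-E 6, pass-S 30

PE[0][2].acc = 30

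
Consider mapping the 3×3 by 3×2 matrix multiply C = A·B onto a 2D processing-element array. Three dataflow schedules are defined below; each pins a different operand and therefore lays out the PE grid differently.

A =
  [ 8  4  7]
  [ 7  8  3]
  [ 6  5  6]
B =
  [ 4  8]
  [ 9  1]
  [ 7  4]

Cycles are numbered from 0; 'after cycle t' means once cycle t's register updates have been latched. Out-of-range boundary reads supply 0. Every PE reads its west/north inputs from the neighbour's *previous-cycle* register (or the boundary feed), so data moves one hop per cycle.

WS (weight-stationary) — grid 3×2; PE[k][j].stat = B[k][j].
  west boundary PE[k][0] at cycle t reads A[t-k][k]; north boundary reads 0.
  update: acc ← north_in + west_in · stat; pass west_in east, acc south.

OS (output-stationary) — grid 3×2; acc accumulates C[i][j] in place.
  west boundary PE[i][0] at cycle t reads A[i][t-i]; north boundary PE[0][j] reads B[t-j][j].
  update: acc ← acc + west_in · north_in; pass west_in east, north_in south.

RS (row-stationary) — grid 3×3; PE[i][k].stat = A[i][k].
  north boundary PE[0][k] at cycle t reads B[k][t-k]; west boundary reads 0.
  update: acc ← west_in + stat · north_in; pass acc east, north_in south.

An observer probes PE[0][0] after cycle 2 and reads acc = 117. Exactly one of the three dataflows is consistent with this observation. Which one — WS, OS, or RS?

dataflow = OS

— WS: 3×2; PE[0][0] trace:
  c0 r0c0: 32 / 8 / 32
  c1 r0c0: 28 / 7 / 28
  c2 r0c0: 24 / 6 / 24
— OS: 3×2; PE[0][0] trace:
  c0 r0c0: 32 / 8 / 4
  c1 r0c0: 68 / 4 / 9
  c2 r0c0: 117 / 7 / 7
— RS: 3×3; PE[0][0] trace:
  c0 r0c0: 32 / 32 / 4
  c1 r0c0: 64 / 64 / 8
  c2 r0c0: 0 / 0 / 0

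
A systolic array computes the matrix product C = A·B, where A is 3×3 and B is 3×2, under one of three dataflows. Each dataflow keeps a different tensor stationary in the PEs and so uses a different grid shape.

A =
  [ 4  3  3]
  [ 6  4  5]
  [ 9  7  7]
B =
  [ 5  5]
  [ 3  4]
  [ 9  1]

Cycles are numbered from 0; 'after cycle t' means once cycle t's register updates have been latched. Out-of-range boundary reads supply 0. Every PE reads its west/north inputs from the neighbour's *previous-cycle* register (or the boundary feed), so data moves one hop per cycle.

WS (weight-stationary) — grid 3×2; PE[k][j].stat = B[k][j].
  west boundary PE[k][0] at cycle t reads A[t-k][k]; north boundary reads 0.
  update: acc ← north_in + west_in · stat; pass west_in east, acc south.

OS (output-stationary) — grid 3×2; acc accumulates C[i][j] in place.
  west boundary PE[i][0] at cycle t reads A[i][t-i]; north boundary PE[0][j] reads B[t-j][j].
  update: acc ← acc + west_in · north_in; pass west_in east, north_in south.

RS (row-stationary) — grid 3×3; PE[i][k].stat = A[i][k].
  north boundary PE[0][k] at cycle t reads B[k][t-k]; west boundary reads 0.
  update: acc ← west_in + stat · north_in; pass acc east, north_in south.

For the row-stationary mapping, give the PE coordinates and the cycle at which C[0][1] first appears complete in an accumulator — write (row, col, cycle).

RS: C[0][1] accumulates in PE[0][2]:
  @0  [0,2]  acc 0  |  →0  ↓0
  @1  [0,2]  acc 0  |  →0  ↓0
  @2  [0,2]  acc 56  |  →56  ↓9
  @3  [0,2]  acc 35  |  →35  ↓1

(row, col, cycle) = (0, 2, 3)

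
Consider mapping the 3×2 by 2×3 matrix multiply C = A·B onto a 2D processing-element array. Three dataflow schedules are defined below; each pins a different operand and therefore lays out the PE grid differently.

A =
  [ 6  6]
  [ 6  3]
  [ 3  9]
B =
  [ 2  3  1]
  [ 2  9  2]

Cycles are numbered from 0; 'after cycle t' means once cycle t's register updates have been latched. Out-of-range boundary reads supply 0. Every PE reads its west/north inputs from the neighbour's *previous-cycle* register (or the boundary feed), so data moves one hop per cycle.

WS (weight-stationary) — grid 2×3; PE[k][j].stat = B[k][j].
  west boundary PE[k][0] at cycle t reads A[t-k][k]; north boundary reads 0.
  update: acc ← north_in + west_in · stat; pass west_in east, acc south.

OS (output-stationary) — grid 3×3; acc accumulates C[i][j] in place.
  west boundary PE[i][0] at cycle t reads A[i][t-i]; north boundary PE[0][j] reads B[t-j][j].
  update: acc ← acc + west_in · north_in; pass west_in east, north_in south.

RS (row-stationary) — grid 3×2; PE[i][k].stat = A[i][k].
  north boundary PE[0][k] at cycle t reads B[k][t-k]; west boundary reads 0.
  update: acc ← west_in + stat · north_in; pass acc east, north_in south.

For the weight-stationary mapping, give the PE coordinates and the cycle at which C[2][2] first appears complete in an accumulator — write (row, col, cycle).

(row, col, cycle) = (1, 2, 5)

WS — PE[1][2] is where C[2][2] collects:
  step 0 · PE1,2: acc=0; fwd→0 fwd↓0
  step 1 · PE1,2: acc=0; fwd→0 fwd↓0
  step 2 · PE1,2: acc=0; fwd→0 fwd↓0
  step 3 · PE1,2: acc=18; fwd→6 fwd↓18
  step 4 · PE1,2: acc=12; fwd→3 fwd↓12
  step 5 · PE1,2: acc=21; fwd→9 fwd↓21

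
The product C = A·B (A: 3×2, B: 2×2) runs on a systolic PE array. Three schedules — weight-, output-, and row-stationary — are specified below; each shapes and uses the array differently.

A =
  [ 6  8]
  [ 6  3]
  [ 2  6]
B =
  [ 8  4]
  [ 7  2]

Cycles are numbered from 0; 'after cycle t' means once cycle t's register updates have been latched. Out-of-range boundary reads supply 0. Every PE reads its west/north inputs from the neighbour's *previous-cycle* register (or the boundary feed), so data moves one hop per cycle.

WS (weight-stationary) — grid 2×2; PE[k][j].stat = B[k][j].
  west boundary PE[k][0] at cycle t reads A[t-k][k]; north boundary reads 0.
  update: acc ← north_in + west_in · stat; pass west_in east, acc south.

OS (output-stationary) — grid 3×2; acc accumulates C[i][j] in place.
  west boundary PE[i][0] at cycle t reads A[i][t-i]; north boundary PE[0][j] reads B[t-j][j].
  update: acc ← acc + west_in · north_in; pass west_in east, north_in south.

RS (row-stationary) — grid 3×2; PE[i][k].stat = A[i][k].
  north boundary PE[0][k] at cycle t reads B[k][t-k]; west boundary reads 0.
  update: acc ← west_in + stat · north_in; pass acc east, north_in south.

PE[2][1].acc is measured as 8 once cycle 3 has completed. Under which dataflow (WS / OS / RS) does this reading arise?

dataflow = OS

— WS: 2×2 array has no PE[2][1].
— OS: 3×2; PE[2][1] trace:
  0: (2,1).acc=0  regs=<0,0>
  1: (2,1).acc=0  regs=<0,0>
  2: (2,1).acc=0  regs=<0,0>
  3: (2,1).acc=8  regs=<2,4>
— RS: 3×2; PE[2][1] trace:
  0: (2,1).acc=0  regs=<0,0>
  1: (2,1).acc=0  regs=<0,0>
  2: (2,1).acc=0  regs=<0,0>
  3: (2,1).acc=58  regs=<58,7>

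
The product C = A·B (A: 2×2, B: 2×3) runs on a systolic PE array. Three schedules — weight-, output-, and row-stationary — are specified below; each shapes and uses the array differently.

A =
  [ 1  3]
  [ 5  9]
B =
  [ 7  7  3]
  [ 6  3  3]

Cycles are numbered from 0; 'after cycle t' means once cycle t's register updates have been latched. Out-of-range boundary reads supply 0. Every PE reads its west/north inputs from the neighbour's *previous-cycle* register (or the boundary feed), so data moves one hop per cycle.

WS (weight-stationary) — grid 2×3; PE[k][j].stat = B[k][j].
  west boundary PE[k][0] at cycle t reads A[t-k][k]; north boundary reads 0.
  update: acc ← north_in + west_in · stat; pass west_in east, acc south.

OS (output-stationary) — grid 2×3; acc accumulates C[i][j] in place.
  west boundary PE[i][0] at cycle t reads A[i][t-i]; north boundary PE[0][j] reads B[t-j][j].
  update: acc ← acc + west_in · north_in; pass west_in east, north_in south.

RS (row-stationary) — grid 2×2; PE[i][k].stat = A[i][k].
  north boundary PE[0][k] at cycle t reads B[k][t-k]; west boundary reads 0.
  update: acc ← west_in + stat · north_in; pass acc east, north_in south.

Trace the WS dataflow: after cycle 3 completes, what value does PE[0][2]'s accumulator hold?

Tracing WS — 2×3 array, target PE[0][2]:
  t=0 PE[0][1]: acc=0 h=0 v=0
  t=0 PE[0][2]: acc=0 h=0 v=0
  t=1 PE[0][1]: acc=7 h=1 v=7
  t=1 PE[0][2]: acc=0 h=0 v=0
  t=2 PE[0][1]: acc=35 h=5 v=35
  t=2 PE[0][2]: acc=3 h=1 v=3
  t=3 PE[0][1]: acc=0 h=0 v=0
  t=3 PE[0][2]: acc=15 h=5 v=15

PE[0][2].acc = 15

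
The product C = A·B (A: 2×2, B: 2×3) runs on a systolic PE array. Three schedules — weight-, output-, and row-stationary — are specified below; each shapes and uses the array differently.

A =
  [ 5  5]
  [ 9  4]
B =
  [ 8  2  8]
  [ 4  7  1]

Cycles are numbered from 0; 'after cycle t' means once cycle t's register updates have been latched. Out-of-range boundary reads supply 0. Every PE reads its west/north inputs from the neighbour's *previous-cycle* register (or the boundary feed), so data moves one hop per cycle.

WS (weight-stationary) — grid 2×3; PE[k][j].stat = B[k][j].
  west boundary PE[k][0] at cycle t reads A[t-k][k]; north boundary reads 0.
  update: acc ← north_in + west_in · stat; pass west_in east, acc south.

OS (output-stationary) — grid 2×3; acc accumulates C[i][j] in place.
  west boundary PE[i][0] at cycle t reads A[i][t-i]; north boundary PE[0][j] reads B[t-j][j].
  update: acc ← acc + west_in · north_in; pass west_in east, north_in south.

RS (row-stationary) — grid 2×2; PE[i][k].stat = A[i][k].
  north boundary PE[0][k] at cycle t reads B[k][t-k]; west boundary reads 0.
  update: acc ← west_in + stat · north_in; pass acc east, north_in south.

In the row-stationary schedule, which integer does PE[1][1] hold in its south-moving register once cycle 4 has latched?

RS 2×2: PE[1][1] cycle-by-cycle (with neighbour feeds):
  c0 r0c1: 0 / 0 / 0
  c0 r1c0: 0 / 0 / 0
  c0 r1c1: 0 / 0 / 0
  c1 r0c1: 60 / 60 / 4
  c1 r1c0: 72 / 72 / 8
  c1 r1c1: 0 / 0 / 0
  c2 r0c1: 45 / 45 / 7
  c2 r1c0: 18 / 18 / 2
  c2 r1c1: 88 / 88 / 4
  c3 r0c1: 45 / 45 / 1
  c3 r1c0: 72 / 72 / 8
  c3 r1c1: 46 / 46 / 7
  c4 r0c1: 0 / 0 / 0
  c4 r1c0: 0 / 0 / 0
  c4 r1c1: 76 / 76 / 1

register = 1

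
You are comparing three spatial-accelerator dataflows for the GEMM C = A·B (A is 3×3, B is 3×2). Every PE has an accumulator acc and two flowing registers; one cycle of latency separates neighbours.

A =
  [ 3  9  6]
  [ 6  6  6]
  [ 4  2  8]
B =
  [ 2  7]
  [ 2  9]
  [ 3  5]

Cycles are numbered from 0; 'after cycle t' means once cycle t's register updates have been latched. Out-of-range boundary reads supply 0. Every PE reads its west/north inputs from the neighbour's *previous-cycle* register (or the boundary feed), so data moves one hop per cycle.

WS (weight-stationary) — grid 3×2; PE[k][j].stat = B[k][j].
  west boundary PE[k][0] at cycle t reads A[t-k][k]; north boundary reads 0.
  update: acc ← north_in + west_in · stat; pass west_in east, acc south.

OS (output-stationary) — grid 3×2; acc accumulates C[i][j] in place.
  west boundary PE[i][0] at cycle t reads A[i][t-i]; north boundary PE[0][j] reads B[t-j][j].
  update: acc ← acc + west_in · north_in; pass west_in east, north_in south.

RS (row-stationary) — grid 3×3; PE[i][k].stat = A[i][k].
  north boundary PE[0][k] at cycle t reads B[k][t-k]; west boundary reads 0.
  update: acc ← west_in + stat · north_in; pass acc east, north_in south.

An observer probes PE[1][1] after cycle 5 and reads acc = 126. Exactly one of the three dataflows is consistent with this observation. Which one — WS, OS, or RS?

dataflow = OS

— WS: 3×2; PE[1][1] trace:
  c0 r1c1: 0 / 0 / 0
  c1 r1c1: 0 / 0 / 0
  c2 r1c1: 102 / 9 / 102
  c3 r1c1: 96 / 6 / 96
  c4 r1c1: 46 / 2 / 46
  c5 r1c1: 0 / 0 / 0
— OS: 3×2; PE[1][1] trace:
  c0 r1c1: 0 / 0 / 0
  c1 r1c1: 0 / 0 / 0
  c2 r1c1: 42 / 6 / 7
  c3 r1c1: 96 / 6 / 9
  c4 r1c1: 126 / 6 / 5
  c5 r1c1: 126 / 0 / 0
— RS: 3×3; PE[1][1] trace:
  c0 r1c1: 0 / 0 / 0
  c1 r1c1: 0 / 0 / 0
  c2 r1c1: 24 / 24 / 2
  c3 r1c1: 96 / 96 / 9
  c4 r1c1: 0 / 0 / 0
  c5 r1c1: 0 / 0 / 0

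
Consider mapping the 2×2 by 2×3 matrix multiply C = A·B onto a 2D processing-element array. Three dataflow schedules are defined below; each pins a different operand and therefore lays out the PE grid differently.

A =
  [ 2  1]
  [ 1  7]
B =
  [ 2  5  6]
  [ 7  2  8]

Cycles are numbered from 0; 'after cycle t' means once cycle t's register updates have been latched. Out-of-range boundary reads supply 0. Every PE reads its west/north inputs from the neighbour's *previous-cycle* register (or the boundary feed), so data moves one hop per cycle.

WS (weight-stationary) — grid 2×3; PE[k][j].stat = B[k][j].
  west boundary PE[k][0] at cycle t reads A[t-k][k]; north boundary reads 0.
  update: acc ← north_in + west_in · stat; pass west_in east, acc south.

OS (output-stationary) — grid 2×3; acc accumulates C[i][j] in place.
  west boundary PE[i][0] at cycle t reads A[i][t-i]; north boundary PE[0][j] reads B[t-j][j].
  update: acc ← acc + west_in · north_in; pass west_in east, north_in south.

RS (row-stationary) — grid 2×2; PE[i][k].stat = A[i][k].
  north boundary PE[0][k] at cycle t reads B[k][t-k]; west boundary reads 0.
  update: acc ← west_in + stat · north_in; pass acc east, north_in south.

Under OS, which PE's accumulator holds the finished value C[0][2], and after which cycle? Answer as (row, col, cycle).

(row, col, cycle) = (0, 2, 3)

OS — PE[0][2] is where C[0][2] collects:
  @0  [0,2]  acc 0  |  →0  ↓0
  @1  [0,2]  acc 0  |  →0  ↓0
  @2  [0,2]  acc 12  |  →2  ↓6
  @3  [0,2]  acc 20  |  →1  ↓8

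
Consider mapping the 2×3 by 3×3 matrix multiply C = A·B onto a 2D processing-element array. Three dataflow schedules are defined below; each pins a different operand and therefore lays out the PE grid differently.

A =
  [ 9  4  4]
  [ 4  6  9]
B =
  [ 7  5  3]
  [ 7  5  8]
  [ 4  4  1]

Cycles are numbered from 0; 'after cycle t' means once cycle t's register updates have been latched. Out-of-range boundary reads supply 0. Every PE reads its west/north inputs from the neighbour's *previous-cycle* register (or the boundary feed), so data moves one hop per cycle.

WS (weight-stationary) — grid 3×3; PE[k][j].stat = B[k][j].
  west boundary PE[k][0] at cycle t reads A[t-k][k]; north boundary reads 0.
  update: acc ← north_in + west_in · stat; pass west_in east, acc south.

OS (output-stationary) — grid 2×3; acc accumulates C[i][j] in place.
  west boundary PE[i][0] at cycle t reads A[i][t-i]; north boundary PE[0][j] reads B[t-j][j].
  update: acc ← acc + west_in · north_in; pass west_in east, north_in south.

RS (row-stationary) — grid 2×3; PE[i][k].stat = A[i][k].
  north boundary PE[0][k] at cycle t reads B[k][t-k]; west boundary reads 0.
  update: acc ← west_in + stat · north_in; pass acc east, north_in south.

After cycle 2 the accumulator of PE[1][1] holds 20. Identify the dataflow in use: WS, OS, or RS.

— WS: 3×3; PE[1][1] trace:
  after 0 — PE[1][1] acc=0, pass-E 0, pass-S 0
  after 1 — PE[1][1] acc=0, pass-E 0, pass-S 0
  after 2 — PE[1][1] acc=65, pass-E 4, pass-S 65
— OS: 2×3; PE[1][1] trace:
  after 0 — PE[1][1] acc=0, pass-E 0, pass-S 0
  after 1 — PE[1][1] acc=0, pass-E 0, pass-S 0
  after 2 — PE[1][1] acc=20, pass-E 4, pass-S 5
— RS: 2×3; PE[1][1] trace:
  after 0 — PE[1][1] acc=0, pass-E 0, pass-S 0
  after 1 — PE[1][1] acc=0, pass-E 0, pass-S 0
  after 2 — PE[1][1] acc=70, pass-E 70, pass-S 7

dataflow = OS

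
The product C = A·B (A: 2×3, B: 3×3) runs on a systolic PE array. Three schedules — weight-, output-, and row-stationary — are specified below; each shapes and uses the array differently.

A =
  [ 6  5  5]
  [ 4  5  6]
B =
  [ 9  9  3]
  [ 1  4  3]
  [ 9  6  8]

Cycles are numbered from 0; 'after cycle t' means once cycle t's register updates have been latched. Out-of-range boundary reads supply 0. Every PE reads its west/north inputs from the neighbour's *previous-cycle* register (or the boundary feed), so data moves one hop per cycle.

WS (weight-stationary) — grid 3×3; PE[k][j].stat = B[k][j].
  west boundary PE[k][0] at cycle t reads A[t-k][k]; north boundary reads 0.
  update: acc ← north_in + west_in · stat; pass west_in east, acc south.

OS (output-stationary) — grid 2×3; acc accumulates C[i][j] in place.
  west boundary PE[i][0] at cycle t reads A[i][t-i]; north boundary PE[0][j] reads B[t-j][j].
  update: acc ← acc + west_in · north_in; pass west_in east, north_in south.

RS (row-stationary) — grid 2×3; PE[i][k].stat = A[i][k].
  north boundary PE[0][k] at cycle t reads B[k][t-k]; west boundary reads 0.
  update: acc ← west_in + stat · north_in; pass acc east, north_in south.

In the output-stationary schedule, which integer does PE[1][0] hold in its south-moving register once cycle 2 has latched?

register = 1

OS on a 2×3 grid — tracing PE[1][0] and its feeders:
  c0 r0c0: 54 / 6 / 9
  c0 r1c0: 0 / 0 / 0
  c1 r0c0: 59 / 5 / 1
  c1 r1c0: 36 / 4 / 9
  c2 r0c0: 104 / 5 / 9
  c2 r1c0: 41 / 5 / 1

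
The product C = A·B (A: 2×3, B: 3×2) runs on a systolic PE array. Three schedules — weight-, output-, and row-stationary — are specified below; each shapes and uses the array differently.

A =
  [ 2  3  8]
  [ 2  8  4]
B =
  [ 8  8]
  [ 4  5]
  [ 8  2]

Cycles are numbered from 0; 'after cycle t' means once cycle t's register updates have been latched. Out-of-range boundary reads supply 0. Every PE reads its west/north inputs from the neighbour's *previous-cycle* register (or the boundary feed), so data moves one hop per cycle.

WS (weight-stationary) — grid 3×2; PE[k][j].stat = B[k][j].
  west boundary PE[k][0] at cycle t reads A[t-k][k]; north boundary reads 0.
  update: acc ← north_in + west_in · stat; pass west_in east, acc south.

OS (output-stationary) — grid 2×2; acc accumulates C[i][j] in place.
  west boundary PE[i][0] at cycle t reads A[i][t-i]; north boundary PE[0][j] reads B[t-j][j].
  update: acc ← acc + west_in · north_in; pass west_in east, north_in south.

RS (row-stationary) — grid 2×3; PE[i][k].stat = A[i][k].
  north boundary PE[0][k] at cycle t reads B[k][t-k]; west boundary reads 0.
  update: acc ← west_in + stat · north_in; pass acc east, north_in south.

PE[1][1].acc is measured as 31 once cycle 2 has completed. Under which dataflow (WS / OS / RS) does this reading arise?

— WS: 3×2; PE[1][1] trace:
  c0 r1c1: 0 / 0 / 0
  c1 r1c1: 0 / 0 / 0
  c2 r1c1: 31 / 3 / 31
— OS: 2×2; PE[1][1] trace:
  c0 r1c1: 0 / 0 / 0
  c1 r1c1: 0 / 0 / 0
  c2 r1c1: 16 / 2 / 8
— RS: 2×3; PE[1][1] trace:
  c0 r1c1: 0 / 0 / 0
  c1 r1c1: 0 / 0 / 0
  c2 r1c1: 48 / 48 / 4

dataflow = WS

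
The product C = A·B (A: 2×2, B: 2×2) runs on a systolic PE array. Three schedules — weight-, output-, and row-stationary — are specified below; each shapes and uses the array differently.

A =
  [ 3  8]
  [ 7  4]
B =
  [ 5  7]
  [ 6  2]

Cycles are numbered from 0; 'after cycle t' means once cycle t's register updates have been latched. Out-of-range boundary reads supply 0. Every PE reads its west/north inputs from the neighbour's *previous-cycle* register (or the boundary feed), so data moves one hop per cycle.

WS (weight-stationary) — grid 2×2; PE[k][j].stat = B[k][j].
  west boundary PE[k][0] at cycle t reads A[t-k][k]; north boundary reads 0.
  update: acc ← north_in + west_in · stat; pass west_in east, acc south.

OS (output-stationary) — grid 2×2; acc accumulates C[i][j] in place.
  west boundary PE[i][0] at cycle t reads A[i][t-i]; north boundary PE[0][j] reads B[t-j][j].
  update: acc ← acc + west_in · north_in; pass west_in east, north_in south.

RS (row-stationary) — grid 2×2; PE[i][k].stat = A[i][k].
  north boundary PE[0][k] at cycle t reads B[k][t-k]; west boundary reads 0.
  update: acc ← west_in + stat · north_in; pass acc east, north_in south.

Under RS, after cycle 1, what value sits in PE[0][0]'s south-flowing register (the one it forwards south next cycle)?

register = 7

RS on a 2×2 grid — tracing PE[0][0] and its feeders:
  [0] (0,0) acc=15 (h:15 v:5)
  [1] (0,0) acc=21 (h:21 v:7)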